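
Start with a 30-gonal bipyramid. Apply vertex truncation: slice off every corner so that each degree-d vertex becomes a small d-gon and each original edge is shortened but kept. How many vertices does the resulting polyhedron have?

180

The base solid has V = 32, E = 90, F = 60.
Truncation replaces each original edge-end by a new vertex, so V′ = 2E = 180.
Each original edge survives, and each old vertex of degree d contributes d new edges; summing degrees gives Σd = 2E, so E′ = E + 2E = 3E = 270.
Each original face survives and each original vertex becomes one new face: F′ = F + V = 92.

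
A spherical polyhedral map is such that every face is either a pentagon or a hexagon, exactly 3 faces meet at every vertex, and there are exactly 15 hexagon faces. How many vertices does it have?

50

Let x be the number of pentagons; then F = 15 + x.
Edge–face incidences: 2E = 6·15 + 5·x = 90 + 5x.
Every vertex has degree 3, so 3V = 2E.
Euler: V − E + F = 2 ⇒ (2E)/3 − E + (15 + x) = 2.
Multiply by 6: 2·(2E) − 3·(2E) + 6·(15 + x) = 12, i.e. 90 + 6x − (90 + 5x) = 12.
Collecting terms: x = 12.
Then 2E = 90 + 5·12 = 150, so E = 75, V = 2E/3 = 50, F = 15 + 12 = 27.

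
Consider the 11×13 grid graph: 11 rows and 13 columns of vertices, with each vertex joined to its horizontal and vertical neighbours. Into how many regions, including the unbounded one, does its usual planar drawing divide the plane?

The grid has V = 11·13 = 143 vertices and E = 11·12 + 13·10 = 262 edges.
F = 2 − V + E = 2 − 143 + 262 = 121.

121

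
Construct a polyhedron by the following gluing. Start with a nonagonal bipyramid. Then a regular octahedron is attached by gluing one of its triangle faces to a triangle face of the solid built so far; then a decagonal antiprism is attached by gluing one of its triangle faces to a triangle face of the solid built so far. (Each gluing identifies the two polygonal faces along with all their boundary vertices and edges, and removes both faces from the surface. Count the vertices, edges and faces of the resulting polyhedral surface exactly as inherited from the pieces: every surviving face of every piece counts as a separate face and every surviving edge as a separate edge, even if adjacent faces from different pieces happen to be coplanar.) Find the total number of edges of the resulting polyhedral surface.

A nonagonal bipyramid: V=11, E=27, F=18.
Attach a regular octahedron (V=6, E=12, F=8) along a 3-gon: merge 3 vertices and 3 edges, delete both glued faces → V=14, E=36, F=24.
Attach a decagonal antiprism (V=20, E=40, F=22) along a 3-gon: merge 3 vertices and 3 edges, delete both glued faces → V=31, E=73, F=44.
Check: V − E + F = 31 − 73 + 44 = 2.

73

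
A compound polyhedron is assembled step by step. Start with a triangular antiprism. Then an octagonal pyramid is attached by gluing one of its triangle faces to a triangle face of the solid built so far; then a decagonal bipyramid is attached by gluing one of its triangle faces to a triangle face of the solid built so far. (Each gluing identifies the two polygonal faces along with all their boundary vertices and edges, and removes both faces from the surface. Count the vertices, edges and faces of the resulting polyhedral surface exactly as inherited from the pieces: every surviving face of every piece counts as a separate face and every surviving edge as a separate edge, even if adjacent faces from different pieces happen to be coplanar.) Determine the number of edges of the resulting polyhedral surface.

A triangular antiprism: V=6, E=12, F=8.
Attach an octagonal pyramid (V=9, E=16, F=9) along a 3-gon: merge 3 vertices and 3 edges, delete both glued faces → V=12, E=25, F=15.
Attach a decagonal bipyramid (V=12, E=30, F=20) along a 3-gon: merge 3 vertices and 3 edges, delete both glued faces → V=21, E=52, F=33.
Check: V − E + F = 21 − 52 + 33 = 2.

52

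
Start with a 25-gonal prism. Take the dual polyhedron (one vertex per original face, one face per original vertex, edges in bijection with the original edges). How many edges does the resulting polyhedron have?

The base solid has V = 50, E = 75, F = 27.
The dual swaps V and F and preserves E: V′ = F = 27, E′ = E = 75, F′ = V = 50.

75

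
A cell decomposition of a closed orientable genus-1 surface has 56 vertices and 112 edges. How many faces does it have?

56

For a closed orientable surface of genus 1, χ = 2 − 2·1 = 0.
F = 0 − V + E = 0 − 56 + 112 = 56.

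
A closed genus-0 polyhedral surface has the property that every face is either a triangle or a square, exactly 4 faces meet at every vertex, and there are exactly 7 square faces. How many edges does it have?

26

Let x be the number of triangles; then F = 7 + x.
Edge–face incidences: 2E = 4·7 + 3·x = 28 + 3x.
Every vertex has degree 4, so 4V = 2E.
Euler: V − E + F = 2 ⇒ (2E)/4 − E + (7 + x) = 2.
Multiply by 8: 2·(2E) − 4·(2E) + 8·(7 + x) = 16, i.e. 56 + 8x − 2·(28 + 3x) = 16.
Collecting terms: 2x = 16, so x = 8.
Then 2E = 28 + 3·8 = 52, so E = 26, V = 2E/4 = 13, F = 7 + 8 = 15.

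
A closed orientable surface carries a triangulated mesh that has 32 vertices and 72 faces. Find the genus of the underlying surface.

Every face is a triangle, so 2E = 3·72 = 216, giving E = 108.
χ = V − E + F = 32 − 108 + 72 = -4.
For a closed orientable surface χ = 2 − 2g, so g = (2 − (-4))/2 = 3.

3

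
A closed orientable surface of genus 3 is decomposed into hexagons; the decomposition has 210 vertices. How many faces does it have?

χ = 2 − 2·3 = -4, and every face is a hexagon so 6F = 2E.
V − E + F = -4 with E = 6F/2 gives 210 − (6/2 − 1)·F = -4, so F = 107 and E = 321.

107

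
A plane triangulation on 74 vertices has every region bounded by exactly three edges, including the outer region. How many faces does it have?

In a plane triangulation 3F = 2E and V − E + F = 2, so F = 2V − 4 = 2·74 − 4 = 144.

144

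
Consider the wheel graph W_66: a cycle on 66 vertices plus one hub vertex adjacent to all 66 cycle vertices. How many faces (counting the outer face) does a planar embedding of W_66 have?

W_66 has V = 66 + 1 = 67 vertices and E = 2·66 = 132 edges.
By Euler's formula F = 2 − V + E = 2 − 67 + 132 = 67.

67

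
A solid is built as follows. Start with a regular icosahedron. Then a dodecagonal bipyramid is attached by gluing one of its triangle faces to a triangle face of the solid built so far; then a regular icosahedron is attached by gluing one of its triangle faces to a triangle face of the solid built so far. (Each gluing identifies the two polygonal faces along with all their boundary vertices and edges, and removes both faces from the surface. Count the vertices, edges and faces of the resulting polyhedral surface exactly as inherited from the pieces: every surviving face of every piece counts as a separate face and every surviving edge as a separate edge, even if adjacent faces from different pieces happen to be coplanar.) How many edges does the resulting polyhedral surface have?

A regular icosahedron: V=12, E=30, F=20.
Attach a dodecagonal bipyramid (V=14, E=36, F=24) along a 3-gon: merge 3 vertices and 3 edges, delete both glued faces → V=23, E=63, F=42.
Attach a regular icosahedron (V=12, E=30, F=20) along a 3-gon: merge 3 vertices and 3 edges, delete both glued faces → V=32, E=90, F=60.
Check: V − E + F = 32 − 90 + 60 = 2.

90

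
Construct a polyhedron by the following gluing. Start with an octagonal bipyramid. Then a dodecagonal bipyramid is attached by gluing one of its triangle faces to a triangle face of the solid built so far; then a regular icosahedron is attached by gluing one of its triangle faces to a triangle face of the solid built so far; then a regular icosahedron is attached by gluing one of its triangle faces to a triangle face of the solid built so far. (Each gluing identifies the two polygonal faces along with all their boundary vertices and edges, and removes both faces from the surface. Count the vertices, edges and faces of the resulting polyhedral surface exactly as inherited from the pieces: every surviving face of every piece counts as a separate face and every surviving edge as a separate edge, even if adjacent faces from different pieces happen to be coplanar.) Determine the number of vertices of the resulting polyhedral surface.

39

An octagonal bipyramid: V=10, E=24, F=16.
Attach a dodecagonal bipyramid (V=14, E=36, F=24) along a 3-gon: merge 3 vertices and 3 edges, delete both glued faces → V=21, E=57, F=38.
Attach a regular icosahedron (V=12, E=30, F=20) along a 3-gon: merge 3 vertices and 3 edges, delete both glued faces → V=30, E=84, F=56.
Attach a regular icosahedron (V=12, E=30, F=20) along a 3-gon: merge 3 vertices and 3 edges, delete both glued faces → V=39, E=111, F=74.
Check: V − E + F = 39 − 111 + 74 = 2.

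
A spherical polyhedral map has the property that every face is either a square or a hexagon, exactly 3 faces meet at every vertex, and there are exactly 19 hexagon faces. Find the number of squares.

6

Let x be the number of squares; then F = 19 + x.
Edge–face incidences: 2E = 6·19 + 4·x = 114 + 4x.
Every vertex has degree 3, so 3V = 2E.
Euler: V − E + F = 2 ⇒ (2E)/3 − E + (19 + x) = 2.
Multiply by 6: 2·(2E) − 3·(2E) + 6·(19 + x) = 12, i.e. 114 + 6x − (114 + 4x) = 12.
Collecting terms: 2x = 12, so x = 6.
Then 2E = 114 + 4·6 = 138, so E = 69, V = 2E/3 = 46, F = 19 + 6 = 25.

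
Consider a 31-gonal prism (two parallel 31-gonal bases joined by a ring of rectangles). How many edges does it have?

A prism on an n-gon has two n-gon bases and n rectangular sides: V = 2·31 = 62, E = 3·31 = 93, F = 31 + 2 = 33.
Check: V − E + F = 62 − 93 + 33 = 2.

93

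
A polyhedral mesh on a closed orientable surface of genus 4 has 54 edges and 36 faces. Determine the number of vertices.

For a closed orientable surface of genus 4, χ = 2 − 2·4 = -6.
V = -6 + E − F = -6 + 54 − 36 = 12.

12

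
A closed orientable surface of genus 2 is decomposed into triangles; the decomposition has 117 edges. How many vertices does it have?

37

χ = 2 − 2·2 = -2, and every face is a triangle so 3F = 2E.
F = 2E/3 = 78. Then V = -2 + E − F = -2 + 117 − 78 = 37.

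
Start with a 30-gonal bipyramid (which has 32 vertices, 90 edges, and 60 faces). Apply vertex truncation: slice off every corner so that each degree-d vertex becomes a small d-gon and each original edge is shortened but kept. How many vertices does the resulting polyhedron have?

180

Truncation replaces each original edge-end by a new vertex, so V′ = 2E = 180.
Each original edge survives, and each old vertex of degree d contributes d new edges; summing degrees gives Σd = 2E, so E′ = E + 2E = 3E = 270.
Each original face survives and each original vertex becomes one new face: F′ = F + V = 92.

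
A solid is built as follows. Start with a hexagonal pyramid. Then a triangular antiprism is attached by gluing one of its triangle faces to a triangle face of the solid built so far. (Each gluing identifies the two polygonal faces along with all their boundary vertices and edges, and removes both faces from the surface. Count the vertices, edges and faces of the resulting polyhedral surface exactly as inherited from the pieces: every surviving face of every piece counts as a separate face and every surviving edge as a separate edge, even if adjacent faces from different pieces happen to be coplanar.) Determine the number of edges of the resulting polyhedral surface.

A hexagonal pyramid: V=7, E=12, F=7.
Attach a triangular antiprism (V=6, E=12, F=8) along a 3-gon: merge 3 vertices and 3 edges, delete both glued faces → V=10, E=21, F=13.
Check: V − E + F = 10 − 21 + 13 = 2.

21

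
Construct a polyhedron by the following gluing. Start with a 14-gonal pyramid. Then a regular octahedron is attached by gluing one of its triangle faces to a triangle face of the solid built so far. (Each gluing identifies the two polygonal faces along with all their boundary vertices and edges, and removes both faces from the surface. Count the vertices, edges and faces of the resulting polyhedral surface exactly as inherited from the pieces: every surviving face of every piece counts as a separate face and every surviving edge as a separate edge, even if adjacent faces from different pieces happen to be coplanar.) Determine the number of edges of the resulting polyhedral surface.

A 14-gonal pyramid: V=15, E=28, F=15.
Attach a regular octahedron (V=6, E=12, F=8) along a 3-gon: merge 3 vertices and 3 edges, delete both glued faces → V=18, E=37, F=21.
Check: V − E + F = 18 − 37 + 21 = 2.

37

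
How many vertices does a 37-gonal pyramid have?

38

A pyramid on an n-gon base has one n-gon and n triangles: V = 37 + 1 = 38, E = 2·37 = 74, F = 37 + 1 = 38.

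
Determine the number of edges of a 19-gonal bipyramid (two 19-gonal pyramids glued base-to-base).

57

A bipyramid over an n-gon has 2n triangular faces and n + 2 vertices: V = 19 + 2 = 21, E = 3·19 = 57, F = 2·19 = 38.
Check: V − E + F = 21 − 57 + 38 = 2.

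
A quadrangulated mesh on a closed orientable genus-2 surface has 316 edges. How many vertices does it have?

χ = 2 − 2·2 = -2, and every face is a square so 4F = 2E.
F = 2E/4 = 158. Then V = -2 + E − F = -2 + 316 − 158 = 156.

156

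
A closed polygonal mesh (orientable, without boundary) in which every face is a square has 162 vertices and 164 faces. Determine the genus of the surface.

Every face is a square, so 2E = 4·164 = 656, giving E = 328.
χ = V − E + F = 162 − 328 + 164 = -2.
For a closed orientable surface χ = 2 − 2g, so g = (2 − (-2))/2 = 2.

2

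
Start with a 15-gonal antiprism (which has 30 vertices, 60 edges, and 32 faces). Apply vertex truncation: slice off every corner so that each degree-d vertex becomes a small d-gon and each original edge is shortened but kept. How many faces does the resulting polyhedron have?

Truncation replaces each original edge-end by a new vertex, so V′ = 2E = 120.
Each original edge survives, and each old vertex of degree d contributes d new edges; summing degrees gives Σd = 2E, so E′ = E + 2E = 3E = 180.
Each original face survives and each original vertex becomes one new face: F′ = F + V = 62.

62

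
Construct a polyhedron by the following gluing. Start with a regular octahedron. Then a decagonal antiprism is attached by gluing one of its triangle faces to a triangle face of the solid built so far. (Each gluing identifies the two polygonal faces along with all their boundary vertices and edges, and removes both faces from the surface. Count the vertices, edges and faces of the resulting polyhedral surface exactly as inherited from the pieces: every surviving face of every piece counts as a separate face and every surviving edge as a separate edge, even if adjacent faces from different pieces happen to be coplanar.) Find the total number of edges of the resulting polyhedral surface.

49

A regular octahedron: V=6, E=12, F=8.
Attach a decagonal antiprism (V=20, E=40, F=22) along a 3-gon: merge 3 vertices and 3 edges, delete both glued faces → V=23, E=49, F=28.
Check: V − E + F = 23 − 49 + 28 = 2.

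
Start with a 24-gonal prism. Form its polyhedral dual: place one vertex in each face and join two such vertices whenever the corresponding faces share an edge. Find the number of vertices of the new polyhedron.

The base solid has V = 48, E = 72, F = 26.
The dual swaps V and F and preserves E: V′ = F = 26, E′ = E = 72, F′ = V = 48.

26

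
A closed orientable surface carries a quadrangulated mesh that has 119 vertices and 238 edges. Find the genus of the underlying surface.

1

Every face is a square and each edge borders two faces, so 4F = 2·238, giving F = 119.
χ = V − E + F = 119 − 238 + 119 = 0.
For a closed orientable surface χ = 2 − 2g, so g = (2 − (0))/2 = 1.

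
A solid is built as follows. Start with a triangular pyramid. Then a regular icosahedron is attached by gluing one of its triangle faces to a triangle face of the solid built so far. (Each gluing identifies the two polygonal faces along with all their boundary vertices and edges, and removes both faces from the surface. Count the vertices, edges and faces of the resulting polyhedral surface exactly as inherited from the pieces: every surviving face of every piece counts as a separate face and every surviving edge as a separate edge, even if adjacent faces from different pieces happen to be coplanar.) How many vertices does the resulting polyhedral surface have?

A triangular pyramid: V=4, E=6, F=4.
Attach a regular icosahedron (V=12, E=30, F=20) along a 3-gon: merge 3 vertices and 3 edges, delete both glued faces → V=13, E=33, F=22.
Check: V − E + F = 13 − 33 + 22 = 2.

13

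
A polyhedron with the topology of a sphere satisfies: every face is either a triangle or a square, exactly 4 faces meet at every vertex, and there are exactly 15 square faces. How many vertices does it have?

21

Let x be the number of triangles; then F = 15 + x.
Edge–face incidences: 2E = 4·15 + 3·x = 60 + 3x.
Every vertex has degree 4, so 4V = 2E.
Euler: V − E + F = 2 ⇒ (2E)/4 − E + (15 + x) = 2.
Multiply by 8: 2·(2E) − 4·(2E) + 8·(15 + x) = 16, i.e. 120 + 8x − 2·(60 + 3x) = 16.
Collecting terms: 2x = 16, so x = 8.
Then 2E = 60 + 3·8 = 84, so E = 42, V = 2E/4 = 21, F = 15 + 8 = 23.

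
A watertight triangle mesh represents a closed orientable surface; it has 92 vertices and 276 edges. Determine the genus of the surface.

Every face is a triangle and each edge borders two faces, so 3F = 2·276, giving F = 184.
χ = V − E + F = 92 − 276 + 184 = 0.
For a closed orientable surface χ = 2 − 2g, so g = (2 − (0))/2 = 1.

1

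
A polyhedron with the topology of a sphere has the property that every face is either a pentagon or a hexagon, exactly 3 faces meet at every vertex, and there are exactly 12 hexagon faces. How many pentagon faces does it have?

Let x be the number of pentagons; then F = 12 + x.
Edge–face incidences: 2E = 6·12 + 5·x = 72 + 5x.
Every vertex has degree 3, so 3V = 2E.
Euler: V − E + F = 2 ⇒ (2E)/3 − E + (12 + x) = 2.
Multiply by 6: 2·(2E) − 3·(2E) + 6·(12 + x) = 12, i.e. 72 + 6x − (72 + 5x) = 12.
Collecting terms: x = 12.
Then 2E = 72 + 5·12 = 132, so E = 66, V = 2E/3 = 44, F = 12 + 12 = 24.

12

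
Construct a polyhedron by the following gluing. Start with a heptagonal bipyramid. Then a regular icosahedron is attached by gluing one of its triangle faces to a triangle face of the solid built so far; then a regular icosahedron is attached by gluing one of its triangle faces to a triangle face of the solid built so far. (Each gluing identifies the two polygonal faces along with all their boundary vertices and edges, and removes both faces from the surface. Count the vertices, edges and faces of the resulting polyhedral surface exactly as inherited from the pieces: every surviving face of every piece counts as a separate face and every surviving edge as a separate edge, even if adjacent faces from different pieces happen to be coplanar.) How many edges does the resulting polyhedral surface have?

A heptagonal bipyramid: V=9, E=21, F=14.
Attach a regular icosahedron (V=12, E=30, F=20) along a 3-gon: merge 3 vertices and 3 edges, delete both glued faces → V=18, E=48, F=32.
Attach a regular icosahedron (V=12, E=30, F=20) along a 3-gon: merge 3 vertices and 3 edges, delete both glued faces → V=27, E=75, F=50.
Check: V − E + F = 27 − 75 + 50 = 2.

75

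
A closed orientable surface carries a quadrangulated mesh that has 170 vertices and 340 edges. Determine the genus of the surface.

Every face is a square and each edge borders two faces, so 4F = 2·340, giving F = 170.
χ = V − E + F = 170 − 340 + 170 = 0.
For a closed orientable surface χ = 2 − 2g, so g = (2 − (0))/2 = 1.

1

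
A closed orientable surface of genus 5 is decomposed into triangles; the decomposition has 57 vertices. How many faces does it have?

130

χ = 2 − 2·5 = -8, and every face is a triangle so 3F = 2E.
V − E + F = -8 with E = 3F/2 gives 57 − (3/2 − 1)·F = -8, so F = 130 and E = 195.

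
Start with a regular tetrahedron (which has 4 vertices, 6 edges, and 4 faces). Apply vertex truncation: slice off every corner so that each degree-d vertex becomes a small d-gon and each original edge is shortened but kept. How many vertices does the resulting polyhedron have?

Truncation replaces each original edge-end by a new vertex, so V′ = 2E = 12.
Each original edge survives, and each old vertex of degree d contributes d new edges; summing degrees gives Σd = 2E, so E′ = E + 2E = 3E = 18.
Each original face survives and each original vertex becomes one new face: F′ = F + V = 8.

12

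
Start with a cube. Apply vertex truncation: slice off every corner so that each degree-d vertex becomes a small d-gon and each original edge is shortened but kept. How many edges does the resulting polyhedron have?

36

The base solid has V = 8, E = 12, F = 6.
Truncation replaces each original edge-end by a new vertex, so V′ = 2E = 24.
Each original edge survives, and each old vertex of degree d contributes d new edges; summing degrees gives Σd = 2E, so E′ = E + 2E = 3E = 36.
Each original face survives and each original vertex becomes one new face: F′ = F + V = 14.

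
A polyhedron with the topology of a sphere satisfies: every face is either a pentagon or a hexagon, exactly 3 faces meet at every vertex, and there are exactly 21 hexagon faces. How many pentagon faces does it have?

12

Let x be the number of pentagons; then F = 21 + x.
Edge–face incidences: 2E = 6·21 + 5·x = 126 + 5x.
Every vertex has degree 3, so 3V = 2E.
Euler: V − E + F = 2 ⇒ (2E)/3 − E + (21 + x) = 2.
Multiply by 6: 2·(2E) − 3·(2E) + 6·(21 + x) = 12, i.e. 126 + 6x − (126 + 5x) = 12.
Collecting terms: x = 12.
Then 2E = 126 + 5·12 = 186, so E = 93, V = 2E/3 = 62, F = 21 + 12 = 33.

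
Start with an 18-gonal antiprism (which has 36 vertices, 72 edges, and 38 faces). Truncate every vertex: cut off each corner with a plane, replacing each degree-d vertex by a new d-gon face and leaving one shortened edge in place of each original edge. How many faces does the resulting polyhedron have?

Truncation replaces each original edge-end by a new vertex, so V′ = 2E = 144.
Each original edge survives, and each old vertex of degree d contributes d new edges; summing degrees gives Σd = 2E, so E′ = E + 2E = 3E = 216.
Each original face survives and each original vertex becomes one new face: F′ = F + V = 74.

74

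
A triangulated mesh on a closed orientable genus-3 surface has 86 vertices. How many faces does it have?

χ = 2 − 2·3 = -4, and every face is a triangle so 3F = 2E.
V − E + F = -4 with E = 3F/2 gives 86 − (3/2 − 1)·F = -4, so F = 180 and E = 270.

180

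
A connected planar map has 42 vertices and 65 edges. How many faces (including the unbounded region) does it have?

25

Euler's formula for a connected plane graph: V − E + F = 2, so F = 2 − 42 + 65 = 25.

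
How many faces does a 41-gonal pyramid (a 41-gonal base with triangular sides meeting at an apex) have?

42

A pyramid on an n-gon base has one n-gon and n triangles: V = 41 + 1 = 42, E = 2·41 = 82, F = 41 + 1 = 42.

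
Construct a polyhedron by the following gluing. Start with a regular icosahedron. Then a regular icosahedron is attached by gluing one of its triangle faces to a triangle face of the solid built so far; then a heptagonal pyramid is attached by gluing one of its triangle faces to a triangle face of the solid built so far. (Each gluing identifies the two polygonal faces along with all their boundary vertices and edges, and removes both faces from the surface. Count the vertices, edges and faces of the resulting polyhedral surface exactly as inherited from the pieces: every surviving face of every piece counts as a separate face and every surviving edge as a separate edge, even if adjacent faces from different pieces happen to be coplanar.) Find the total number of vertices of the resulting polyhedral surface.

A regular icosahedron: V=12, E=30, F=20.
Attach a regular icosahedron (V=12, E=30, F=20) along a 3-gon: merge 3 vertices and 3 edges, delete both glued faces → V=21, E=57, F=38.
Attach a heptagonal pyramid (V=8, E=14, F=8) along a 3-gon: merge 3 vertices and 3 edges, delete both glued faces → V=26, E=68, F=44.
Check: V − E + F = 26 − 68 + 44 = 2.

26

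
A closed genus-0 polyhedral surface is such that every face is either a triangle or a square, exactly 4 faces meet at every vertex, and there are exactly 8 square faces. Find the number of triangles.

8

Let x be the number of triangles; then F = 8 + x.
Edge–face incidences: 2E = 4·8 + 3·x = 32 + 3x.
Every vertex has degree 4, so 4V = 2E.
Euler: V − E + F = 2 ⇒ (2E)/4 − E + (8 + x) = 2.
Multiply by 8: 2·(2E) − 4·(2E) + 8·(8 + x) = 16, i.e. 64 + 8x − 2·(32 + 3x) = 16.
Collecting terms: 2x = 16, so x = 8.
Then 2E = 32 + 3·8 = 56, so E = 28, V = 2E/4 = 14, F = 8 + 8 = 16.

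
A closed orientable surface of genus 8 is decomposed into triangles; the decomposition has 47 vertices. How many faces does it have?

χ = 2 − 2·8 = -14, and every face is a triangle so 3F = 2E.
V − E + F = -14 with E = 3F/2 gives 47 − (3/2 − 1)·F = -14, so F = 122 and E = 183.

122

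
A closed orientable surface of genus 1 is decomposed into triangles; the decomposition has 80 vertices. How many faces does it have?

160

χ = 2 − 2·1 = 0, and every face is a triangle so 3F = 2E.
V − E + F = 0 with E = 3F/2 gives 80 − (3/2 − 1)·F = 0, so F = 160 and E = 240.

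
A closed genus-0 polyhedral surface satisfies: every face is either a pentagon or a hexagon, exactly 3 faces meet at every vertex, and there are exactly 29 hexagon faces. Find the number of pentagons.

Let x be the number of pentagons; then F = 29 + x.
Edge–face incidences: 2E = 6·29 + 5·x = 174 + 5x.
Every vertex has degree 3, so 3V = 2E.
Euler: V − E + F = 2 ⇒ (2E)/3 − E + (29 + x) = 2.
Multiply by 6: 2·(2E) − 3·(2E) + 6·(29 + x) = 12, i.e. 174 + 6x − (174 + 5x) = 12.
Collecting terms: x = 12.
Then 2E = 174 + 5·12 = 234, so E = 117, V = 2E/3 = 78, F = 29 + 12 = 41.

12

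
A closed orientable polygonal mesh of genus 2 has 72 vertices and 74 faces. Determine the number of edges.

For a closed orientable surface of genus 2, χ = 2 − 2·2 = -2.
E = V + F − (-2) = 72 + 74 − (-2) = 148.

148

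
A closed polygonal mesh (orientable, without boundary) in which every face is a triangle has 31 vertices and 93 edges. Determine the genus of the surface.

Every face is a triangle and each edge borders two faces, so 3F = 2·93, giving F = 62.
χ = V − E + F = 31 − 93 + 62 = 0.
For a closed orientable surface χ = 2 − 2g, so g = (2 − (0))/2 = 1.

1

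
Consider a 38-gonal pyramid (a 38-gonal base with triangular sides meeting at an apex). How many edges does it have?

A pyramid on an n-gon base has one n-gon and n triangles: V = 38 + 1 = 39, E = 2·38 = 76, F = 38 + 1 = 39.

76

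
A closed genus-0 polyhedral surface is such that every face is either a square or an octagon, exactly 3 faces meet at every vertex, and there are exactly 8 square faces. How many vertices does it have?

16

Let x be the number of octagons; then F = 8 + x.
Edge–face incidences: 2E = 4·8 + 8·x = 32 + 8x.
Every vertex has degree 3, so 3V = 2E.
Euler: V − E + F = 2 ⇒ (2E)/3 − E + (8 + x) = 2.
Multiply by 6: 2·(2E) − 3·(2E) + 6·(8 + x) = 12, i.e. 48 + 6x − (32 + 8x) = 12.
Collecting terms: −2x + 16 = 12, so −2x = −4, so x = 2.
Then 2E = 32 + 8·2 = 48, so E = 24, V = 2E/3 = 16, F = 8 + 2 = 10.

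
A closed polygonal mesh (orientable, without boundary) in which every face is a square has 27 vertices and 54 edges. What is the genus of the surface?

1

Every face is a square and each edge borders two faces, so 4F = 2·54, giving F = 27.
χ = V − E + F = 27 − 54 + 27 = 0.
For a closed orientable surface χ = 2 − 2g, so g = (2 − (0))/2 = 1.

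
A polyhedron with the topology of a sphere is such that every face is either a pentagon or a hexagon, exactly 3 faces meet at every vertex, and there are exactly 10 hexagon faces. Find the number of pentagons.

Let x be the number of pentagons; then F = 10 + x.
Edge–face incidences: 2E = 6·10 + 5·x = 60 + 5x.
Every vertex has degree 3, so 3V = 2E.
Euler: V − E + F = 2 ⇒ (2E)/3 − E + (10 + x) = 2.
Multiply by 6: 2·(2E) − 3·(2E) + 6·(10 + x) = 12, i.e. 60 + 6x − (60 + 5x) = 12.
Collecting terms: x = 12.
Then 2E = 60 + 5·12 = 120, so E = 60, V = 2E/3 = 40, F = 10 + 12 = 22.

12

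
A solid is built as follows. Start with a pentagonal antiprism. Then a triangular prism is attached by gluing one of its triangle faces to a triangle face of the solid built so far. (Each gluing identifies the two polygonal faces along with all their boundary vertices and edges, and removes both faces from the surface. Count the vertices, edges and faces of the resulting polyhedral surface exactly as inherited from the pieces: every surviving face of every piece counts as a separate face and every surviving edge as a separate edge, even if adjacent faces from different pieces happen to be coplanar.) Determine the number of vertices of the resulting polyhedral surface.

A pentagonal antiprism: V=10, E=20, F=12.
Attach a triangular prism (V=6, E=9, F=5) along a 3-gon: merge 3 vertices and 3 edges, delete both glued faces → V=13, E=26, F=15.
Check: V − E + F = 13 − 26 + 15 = 2.

13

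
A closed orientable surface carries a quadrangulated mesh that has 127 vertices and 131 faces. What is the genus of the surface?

3

Every face is a square, so 2E = 4·131 = 524, giving E = 262.
χ = V − E + F = 127 − 262 + 131 = -4.
For a closed orientable surface χ = 2 − 2g, so g = (2 − (-4))/2 = 3.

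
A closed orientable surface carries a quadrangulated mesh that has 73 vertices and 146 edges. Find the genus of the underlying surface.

1

Every face is a square and each edge borders two faces, so 4F = 2·146, giving F = 73.
χ = V − E + F = 73 − 146 + 73 = 0.
For a closed orientable surface χ = 2 − 2g, so g = (2 − (0))/2 = 1.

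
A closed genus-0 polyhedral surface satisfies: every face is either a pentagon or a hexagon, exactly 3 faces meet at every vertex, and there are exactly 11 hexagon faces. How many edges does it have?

63

Let x be the number of pentagons; then F = 11 + x.
Edge–face incidences: 2E = 6·11 + 5·x = 66 + 5x.
Every vertex has degree 3, so 3V = 2E.
Euler: V − E + F = 2 ⇒ (2E)/3 − E + (11 + x) = 2.
Multiply by 6: 2·(2E) − 3·(2E) + 6·(11 + x) = 12, i.e. 66 + 6x − (66 + 5x) = 12.
Collecting terms: x = 12.
Then 2E = 66 + 5·12 = 126, so E = 63, V = 2E/3 = 42, F = 11 + 12 = 23.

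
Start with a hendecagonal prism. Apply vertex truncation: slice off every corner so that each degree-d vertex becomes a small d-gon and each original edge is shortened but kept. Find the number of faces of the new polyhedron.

35

The base solid has V = 22, E = 33, F = 13.
Truncation replaces each original edge-end by a new vertex, so V′ = 2E = 66.
Each original edge survives, and each old vertex of degree d contributes d new edges; summing degrees gives Σd = 2E, so E′ = E + 2E = 3E = 99.
Each original face survives and each original vertex becomes one new face: F′ = F + V = 35.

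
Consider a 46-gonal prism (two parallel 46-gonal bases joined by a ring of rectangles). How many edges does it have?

A prism on an n-gon has two n-gon bases and n rectangular sides: V = 2·46 = 92, E = 3·46 = 138, F = 46 + 2 = 48.

138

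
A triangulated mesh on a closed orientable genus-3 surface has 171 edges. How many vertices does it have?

χ = 2 − 2·3 = -4, and every face is a triangle so 3F = 2E.
F = 2E/3 = 114. Then V = -4 + E − F = -4 + 171 − 114 = 53.

53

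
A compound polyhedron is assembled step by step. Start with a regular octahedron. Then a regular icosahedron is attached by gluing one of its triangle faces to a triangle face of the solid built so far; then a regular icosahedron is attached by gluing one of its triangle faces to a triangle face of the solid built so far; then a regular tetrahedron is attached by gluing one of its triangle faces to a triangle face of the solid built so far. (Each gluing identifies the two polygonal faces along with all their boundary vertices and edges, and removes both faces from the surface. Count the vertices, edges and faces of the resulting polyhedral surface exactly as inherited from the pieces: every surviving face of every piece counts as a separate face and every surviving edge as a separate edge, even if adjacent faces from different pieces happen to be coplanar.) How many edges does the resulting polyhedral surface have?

69

A regular octahedron: V=6, E=12, F=8.
Attach a regular icosahedron (V=12, E=30, F=20) along a 3-gon: merge 3 vertices and 3 edges, delete both glued faces → V=15, E=39, F=26.
Attach a regular icosahedron (V=12, E=30, F=20) along a 3-gon: merge 3 vertices and 3 edges, delete both glued faces → V=24, E=66, F=44.
Attach a regular tetrahedron (V=4, E=6, F=4) along a 3-gon: merge 3 vertices and 3 edges, delete both glued faces → V=25, E=69, F=46.
Check: V − E + F = 25 − 69 + 46 = 2.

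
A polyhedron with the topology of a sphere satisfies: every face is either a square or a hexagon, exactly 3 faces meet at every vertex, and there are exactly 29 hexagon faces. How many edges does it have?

Let x be the number of squares; then F = 29 + x.
Edge–face incidences: 2E = 6·29 + 4·x = 174 + 4x.
Every vertex has degree 3, so 3V = 2E.
Euler: V − E + F = 2 ⇒ (2E)/3 − E + (29 + x) = 2.
Multiply by 6: 2·(2E) − 3·(2E) + 6·(29 + x) = 12, i.e. 174 + 6x − (174 + 4x) = 12.
Collecting terms: 2x = 12, so x = 6.
Then 2E = 174 + 4·6 = 198, so E = 99, V = 2E/3 = 66, F = 29 + 6 = 35.

99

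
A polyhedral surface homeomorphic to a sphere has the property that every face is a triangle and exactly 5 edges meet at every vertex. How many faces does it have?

20

Each face has 3 edges and each edge borders two faces, so 2E = 3F.
Each vertex has degree 5, so 5V = 2E and hence V = 3F/5.
Euler: V − E + F = 2 ⇒ (3F/5) − (3F/2) + F = 2.
Multiply by 10: (6 − 15 + 10)F = 20, i.e. 1F = 20.
So F = 20, E = 3·20/2 = 30, V = 3·20/5 = 12.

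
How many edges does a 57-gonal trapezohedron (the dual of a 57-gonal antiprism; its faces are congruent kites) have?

228

The n-trapezohedron (dual of the n-antiprism) has V = 2·57 + 2 = 116, E = 4·57 = 228, F = 2·57 = 114.
Check: V − E + F = 116 − 228 + 114 = 2.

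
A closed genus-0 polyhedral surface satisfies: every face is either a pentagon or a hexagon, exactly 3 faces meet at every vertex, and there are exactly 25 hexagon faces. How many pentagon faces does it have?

12

Let x be the number of pentagons; then F = 25 + x.
Edge–face incidences: 2E = 6·25 + 5·x = 150 + 5x.
Every vertex has degree 3, so 3V = 2E.
Euler: V − E + F = 2 ⇒ (2E)/3 − E + (25 + x) = 2.
Multiply by 6: 2·(2E) − 3·(2E) + 6·(25 + x) = 12, i.e. 150 + 6x − (150 + 5x) = 12.
Collecting terms: x = 12.
Then 2E = 150 + 5·12 = 210, so E = 105, V = 2E/3 = 70, F = 25 + 12 = 37.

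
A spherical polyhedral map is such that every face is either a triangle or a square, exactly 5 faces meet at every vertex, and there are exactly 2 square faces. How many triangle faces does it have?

Let x be the number of triangles; then F = 2 + x.
Edge–face incidences: 2E = 4·2 + 3·x = 8 + 3x.
Every vertex has degree 5, so 5V = 2E.
Euler: V − E + F = 2 ⇒ (2E)/5 − E + (2 + x) = 2.
Multiply by 10: 2·(2E) − 5·(2E) + 10·(2 + x) = 20, i.e. 20 + 10x − 3·(8 + 3x) = 20.
Collecting terms: x − 4 = 20, so x = 24.
Then 2E = 8 + 3·24 = 80, so E = 40, V = 2E/5 = 16, F = 2 + 24 = 26.

24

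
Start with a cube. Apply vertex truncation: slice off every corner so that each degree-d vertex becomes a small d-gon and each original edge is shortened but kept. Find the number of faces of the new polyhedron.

14

The base solid has V = 8, E = 12, F = 6.
Truncation replaces each original edge-end by a new vertex, so V′ = 2E = 24.
Each original edge survives, and each old vertex of degree d contributes d new edges; summing degrees gives Σd = 2E, so E′ = E + 2E = 3E = 36.
Each original face survives and each original vertex becomes one new face: F′ = F + V = 14.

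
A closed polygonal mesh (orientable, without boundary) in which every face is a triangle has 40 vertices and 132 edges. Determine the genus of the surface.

Every face is a triangle and each edge borders two faces, so 3F = 2·132, giving F = 88.
χ = V − E + F = 40 − 132 + 88 = -4.
For a closed orientable surface χ = 2 − 2g, so g = (2 − (-4))/2 = 3.

3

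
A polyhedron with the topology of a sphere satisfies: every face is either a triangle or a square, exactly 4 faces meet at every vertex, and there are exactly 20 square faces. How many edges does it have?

52

Let x be the number of triangles; then F = 20 + x.
Edge–face incidences: 2E = 4·20 + 3·x = 80 + 3x.
Every vertex has degree 4, so 4V = 2E.
Euler: V − E + F = 2 ⇒ (2E)/4 − E + (20 + x) = 2.
Multiply by 8: 2·(2E) − 4·(2E) + 8·(20 + x) = 16, i.e. 160 + 8x − 2·(80 + 3x) = 16.
Collecting terms: 2x = 16, so x = 8.
Then 2E = 80 + 3·8 = 104, so E = 52, V = 2E/4 = 26, F = 20 + 8 = 28.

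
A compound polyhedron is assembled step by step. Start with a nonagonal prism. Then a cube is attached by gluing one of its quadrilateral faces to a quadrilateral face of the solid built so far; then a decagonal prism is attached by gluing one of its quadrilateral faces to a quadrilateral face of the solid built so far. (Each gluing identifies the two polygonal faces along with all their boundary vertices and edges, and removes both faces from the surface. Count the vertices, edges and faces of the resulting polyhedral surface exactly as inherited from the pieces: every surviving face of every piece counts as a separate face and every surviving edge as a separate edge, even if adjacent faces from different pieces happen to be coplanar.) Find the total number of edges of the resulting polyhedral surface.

61

A nonagonal prism: V=18, E=27, F=11.
Attach a cube (V=8, E=12, F=6) along a 4-gon: merge 4 vertices and 4 edges, delete both glued faces → V=22, E=35, F=15.
Attach a decagonal prism (V=20, E=30, F=12) along a 4-gon: merge 4 vertices and 4 edges, delete both glued faces → V=38, E=61, F=25.
Check: V − E + F = 38 − 61 + 25 = 2.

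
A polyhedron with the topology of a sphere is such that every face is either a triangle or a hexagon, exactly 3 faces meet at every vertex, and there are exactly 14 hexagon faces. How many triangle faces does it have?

Let x be the number of triangles; then F = 14 + x.
Edge–face incidences: 2E = 6·14 + 3·x = 84 + 3x.
Every vertex has degree 3, so 3V = 2E.
Euler: V − E + F = 2 ⇒ (2E)/3 − E + (14 + x) = 2.
Multiply by 6: 2·(2E) − 3·(2E) + 6·(14 + x) = 12, i.e. 84 + 6x − (84 + 3x) = 12.
Collecting terms: 3x = 12, so x = 4.
Then 2E = 84 + 3·4 = 96, so E = 48, V = 2E/3 = 32, F = 14 + 4 = 18.

4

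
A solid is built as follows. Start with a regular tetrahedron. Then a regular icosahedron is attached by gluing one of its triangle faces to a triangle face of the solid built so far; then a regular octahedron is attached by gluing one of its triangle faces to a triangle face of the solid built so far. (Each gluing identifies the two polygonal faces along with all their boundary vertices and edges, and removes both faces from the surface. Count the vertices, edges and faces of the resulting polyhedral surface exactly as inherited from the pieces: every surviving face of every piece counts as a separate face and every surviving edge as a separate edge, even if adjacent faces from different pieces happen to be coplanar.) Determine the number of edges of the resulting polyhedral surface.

42

A regular tetrahedron: V=4, E=6, F=4.
Attach a regular icosahedron (V=12, E=30, F=20) along a 3-gon: merge 3 vertices and 3 edges, delete both glued faces → V=13, E=33, F=22.
Attach a regular octahedron (V=6, E=12, F=8) along a 3-gon: merge 3 vertices and 3 edges, delete both glued faces → V=16, E=42, F=28.
Check: V − E + F = 16 − 42 + 28 = 2.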